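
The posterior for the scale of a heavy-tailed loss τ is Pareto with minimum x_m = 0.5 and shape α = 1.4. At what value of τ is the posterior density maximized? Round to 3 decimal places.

0.500

The Pareto density is strictly decreasing on [x_m, ∞), so the mode is x_m = 0.500.
Mean = α·x_m/(α−1) = 1.4·0.5/0.4 = 1.750.
This is the posterior mode — the MAP estimate.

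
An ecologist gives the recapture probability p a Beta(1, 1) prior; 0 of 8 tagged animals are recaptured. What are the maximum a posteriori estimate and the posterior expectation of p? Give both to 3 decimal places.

maximum a posteriori estimate = 0.000, posterior expectation = 0.100

Posterior: Beta(1+0, 1+8) = Beta(1, 9).
Since α = 1 ≤ 1 and β > 1, the Beta density is monotone decreasing on [0,1]; the mode is at 0.
Mean = 1/(1+9) = 0.100.
Mean > mode: the posterior has a right tail.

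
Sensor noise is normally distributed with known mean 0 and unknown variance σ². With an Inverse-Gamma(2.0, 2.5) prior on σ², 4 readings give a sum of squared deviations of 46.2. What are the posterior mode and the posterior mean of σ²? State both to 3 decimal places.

Posterior: Inverse-Gamma(shape = 2.0+4/2 = 4.0, scale = 2.5+46.2/2 = 25.6).
Mode = β/(α+1) = 25.6/5.0 = 5.120.
Mean = β/(α−1) = 25.6/3.0 = 8.533.
The posterior is right-skewed, so the mean exceeds the mode.

σ²_MAP = 5.120, E[σ²|data] = 8.533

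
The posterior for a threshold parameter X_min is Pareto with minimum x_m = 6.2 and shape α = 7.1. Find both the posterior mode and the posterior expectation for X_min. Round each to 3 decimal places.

MAP = 6.200; posterior mean = 7.216

The Pareto density is strictly decreasing on [x_m, ∞), so the mode is x_m = 6.200.
Mean = α·x_m/(α−1) = 7.1·6.2/6.1 = 7.216.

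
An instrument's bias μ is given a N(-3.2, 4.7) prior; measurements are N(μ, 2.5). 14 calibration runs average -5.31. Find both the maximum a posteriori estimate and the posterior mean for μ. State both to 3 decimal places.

Posterior for μ is Normal. Precision-weighted mean: (1/4.7·-3.2 + 14/2.5·-5.31) / (1/4.7 + 14/2.5) = -5.233.
A Normal posterior is symmetric, so mode = mean.

MAP = -5.233; posterior mean = -5.233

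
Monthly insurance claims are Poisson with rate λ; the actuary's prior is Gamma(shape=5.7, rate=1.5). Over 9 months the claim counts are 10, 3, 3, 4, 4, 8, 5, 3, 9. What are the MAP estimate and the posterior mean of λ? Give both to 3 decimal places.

Σ counts = 49. Posterior: Gamma(shape = 5.7+49 = 54.7, rate = 1.5+9 = 10.5).
Mode = (α−1)/β = 53.7/10.5 = 5.114.
Mean = α/β = 54.7/10.5 = 5.210.

λ_MAP = 5.114, E[λ|data] = 5.210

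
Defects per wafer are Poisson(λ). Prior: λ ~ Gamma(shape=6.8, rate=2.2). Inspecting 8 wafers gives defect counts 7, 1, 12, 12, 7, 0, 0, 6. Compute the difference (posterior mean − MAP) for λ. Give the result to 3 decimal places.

0.098

Σ counts = 45. Posterior: Gamma(shape = 6.8+45 = 51.8, rate = 2.2+8 = 10.2).
Mode = (α−1)/β = 50.8/10.2 = 4.980.
Mean = α/β = 51.8/10.2 = 5.078.
Difference = 5.078 − 4.980 = 0.098.
The posterior is right-skewed, so the mean exceeds the mode.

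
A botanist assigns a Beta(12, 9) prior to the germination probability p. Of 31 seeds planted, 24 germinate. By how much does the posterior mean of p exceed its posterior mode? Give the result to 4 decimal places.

Posterior: Beta(12+24, 9+7) = Beta(36, 16).
Mode = (36−1)/(36+16−2) = 35/50 = 0.7000.
Mean = 36/(36+16) = 36/52 = 0.6923.
Difference = 0.6923 − 0.7000 = -0.0077.

-0.0077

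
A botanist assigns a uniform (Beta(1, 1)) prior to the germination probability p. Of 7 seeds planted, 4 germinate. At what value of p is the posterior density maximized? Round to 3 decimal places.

0.571

Posterior: Beta(1+4, 1+3) = Beta(5, 4).
Mode = (5−1)/(5+4−2) = 4/7 = 0.571.
Mean = 5/(5+4) = 5/9 = 0.556.
This is the posterior mode — the MAP estimate.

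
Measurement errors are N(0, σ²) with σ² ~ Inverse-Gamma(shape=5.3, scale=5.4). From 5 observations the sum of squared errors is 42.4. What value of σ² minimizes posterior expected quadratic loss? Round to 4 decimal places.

Posterior: Inverse-Gamma(shape = 5.3+5/2 = 7.8, scale = 5.4+42.4/2 = 26.6).
Mode = β/(α+1) = 26.6/8.8 = 3.0227.
Mean = β/(α−1) = 26.6/6.8 = 3.9118.
Quadratic loss ⇒ the optimal estimator is the posterior mean.

3.9118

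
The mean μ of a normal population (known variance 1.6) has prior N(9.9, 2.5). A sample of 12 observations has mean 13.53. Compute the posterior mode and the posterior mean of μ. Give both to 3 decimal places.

MAP: 13.346. Posterior mean: 13.346.

Posterior for μ is Normal. Precision-weighted mean: (1/2.5·9.9 + 12/1.6·13.53) / (1/2.5 + 12/1.6) = 13.346.
A Normal posterior is symmetric, so mode = mean.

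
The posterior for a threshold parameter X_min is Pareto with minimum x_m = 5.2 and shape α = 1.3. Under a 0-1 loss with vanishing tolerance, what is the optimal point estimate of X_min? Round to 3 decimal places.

The Pareto density is strictly decreasing on [x_m, ∞), so the mode is x_m = 5.200.
Mean = α·x_m/(α−1) = 1.3·5.2/0.3 = 22.533.
This is the posterior mode — the MAP estimate.

5.200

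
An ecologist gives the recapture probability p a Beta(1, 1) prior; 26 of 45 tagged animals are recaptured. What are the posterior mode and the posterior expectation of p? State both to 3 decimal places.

p_MAP = 0.578, E[p|data] = 0.574

Posterior: Beta(1+26, 1+19) = Beta(27, 20).
Mode = (27−1)/(27+20−2) = 26/45 = 0.578.
Mean = 27/(27+20) = 27/47 = 0.574.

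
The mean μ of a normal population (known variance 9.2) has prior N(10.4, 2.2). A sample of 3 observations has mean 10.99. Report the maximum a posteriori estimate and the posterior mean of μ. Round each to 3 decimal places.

Posterior for μ is Normal. Precision-weighted mean: (1/2.2·10.4 + 3/9.2·10.99) / (1/2.2 + 3/9.2) = 10.646.
A Normal posterior is symmetric, so mode = mean.

maximum a posteriori estimate = 10.646, posterior mean = 10.646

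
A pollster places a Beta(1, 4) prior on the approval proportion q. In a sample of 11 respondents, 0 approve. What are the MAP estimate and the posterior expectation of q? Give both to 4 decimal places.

Posterior: Beta(1+0, 4+11) = Beta(1, 15).
Since α = 1 ≤ 1 and β > 1, the Beta density is monotone decreasing on [0,1]; the mode is at 0.
Mean = 1/(1+15) = 0.0625.

MAP estimate = 0.0000, posterior expectation = 0.0625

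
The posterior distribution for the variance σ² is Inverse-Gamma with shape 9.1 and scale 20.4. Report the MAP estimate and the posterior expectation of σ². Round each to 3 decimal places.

σ²_MAP = 2.020, E[σ²|data] = 2.519

Mode = β/(α+1) = 20.4/10.1 = 2.020.
Mean = β/(α−1) = 20.4/8.1 = 2.519.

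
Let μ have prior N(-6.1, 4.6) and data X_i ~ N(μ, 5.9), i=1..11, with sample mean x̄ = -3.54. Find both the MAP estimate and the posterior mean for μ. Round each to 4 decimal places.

MAP = -3.8073, posterior mean = -3.8073

Posterior for μ is Normal. Precision-weighted mean: (1/4.6·-6.1 + 11/5.9·-3.54) / (1/4.6 + 11/5.9) = -3.8073.
A Normal posterior is symmetric, so mode = mean.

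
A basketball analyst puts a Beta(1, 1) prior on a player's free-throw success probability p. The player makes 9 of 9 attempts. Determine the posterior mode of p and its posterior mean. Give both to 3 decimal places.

Posterior: Beta(1+9, 1+0) = Beta(10, 1).
Since β = 1 ≤ 1 and α > 1, the Beta density is monotone increasing on [0,1]; the mode is at 1.
Mean = 10/(10+1) = 0.909.

MAP = 1.000, posterior mean = 0.909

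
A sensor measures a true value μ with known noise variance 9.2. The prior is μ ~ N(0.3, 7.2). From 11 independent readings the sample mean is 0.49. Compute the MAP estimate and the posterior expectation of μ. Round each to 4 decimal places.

Posterior for μ is Normal. Precision-weighted mean: (1/7.2·0.3 + 11/9.2·0.49) / (1/7.2 + 11/9.2) = 0.4702.
A Normal posterior is symmetric, so mode = mean.

MAP = 0.4702; posterior mean = 0.4702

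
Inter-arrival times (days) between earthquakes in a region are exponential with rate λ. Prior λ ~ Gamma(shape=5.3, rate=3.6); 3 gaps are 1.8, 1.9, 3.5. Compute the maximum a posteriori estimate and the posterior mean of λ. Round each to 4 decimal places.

Σ times = 7.2. Posterior: Gamma(shape = 5.3+3 = 8.3, rate = 3.6+7.2 = 10.8).
Mode = (α−1)/β = 7.3/10.8 = 0.6759.
Mean = α/β = 8.3/10.8 = 0.7685.

MAP: 0.6759. Posterior mean: 0.7685.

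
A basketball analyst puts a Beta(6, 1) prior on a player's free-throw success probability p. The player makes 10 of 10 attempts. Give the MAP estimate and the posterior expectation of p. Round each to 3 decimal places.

MAP: 1.000. Posterior mean: 0.941.

Posterior: Beta(6+10, 1+0) = Beta(16, 1).
Since β = 1 ≤ 1 and α > 1, the Beta density is monotone increasing on [0,1]; the mode is at 1.
Mean = 16/(16+1) = 0.941.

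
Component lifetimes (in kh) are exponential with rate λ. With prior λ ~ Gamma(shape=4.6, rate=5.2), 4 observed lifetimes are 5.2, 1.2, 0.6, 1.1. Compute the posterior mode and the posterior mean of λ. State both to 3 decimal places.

MAP = 0.571; posterior mean = 0.647

Σ times = 8.1. Posterior: Gamma(shape = 4.6+4 = 8.6, rate = 5.2+8.1 = 13.3).
Mode = (α−1)/β = 7.6/13.3 = 0.571.
Mean = α/β = 8.6/13.3 = 0.647.
Right-skewed posterior ⇒ mode < mean.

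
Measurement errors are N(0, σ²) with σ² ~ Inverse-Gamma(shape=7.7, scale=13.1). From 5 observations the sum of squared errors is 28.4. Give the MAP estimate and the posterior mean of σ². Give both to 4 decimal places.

MAP = 2.4375; posterior mean = 2.9674

Posterior: Inverse-Gamma(shape = 7.7+5/2 = 10.2, scale = 13.1+28.4/2 = 27.3).
Mode = β/(α+1) = 27.3/11.2 = 2.4375.
Mean = β/(α−1) = 27.3/9.2 = 2.9674.
Mean > mode: the posterior has a right tail.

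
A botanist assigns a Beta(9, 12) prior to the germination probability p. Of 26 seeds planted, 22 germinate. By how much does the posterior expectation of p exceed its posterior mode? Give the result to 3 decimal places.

-0.007

Posterior: Beta(9+22, 12+4) = Beta(31, 16).
Mode = (31−1)/(31+16−2) = 30/45 = 0.667.
Mean = 31/(31+16) = 31/47 = 0.660.
Difference = 0.660 − 0.667 = -0.007.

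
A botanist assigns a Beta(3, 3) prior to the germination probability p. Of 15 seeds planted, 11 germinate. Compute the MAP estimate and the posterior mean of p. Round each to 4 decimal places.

MAP estimate = 0.6842, posterior mean = 0.6667

Posterior: Beta(3+11, 3+4) = Beta(14, 7).
Mode = (14−1)/(14+7−2) = 13/19 = 0.6842.
Mean = 14/(14+7) = 14/21 = 0.6667.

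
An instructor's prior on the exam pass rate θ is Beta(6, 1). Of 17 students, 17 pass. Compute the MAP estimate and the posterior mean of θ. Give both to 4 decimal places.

MAP estimate = 1.0000, posterior mean = 0.9583

Posterior: Beta(6+17, 1+0) = Beta(23, 1).
Since β = 1 ≤ 1 and α > 1, the Beta density is monotone increasing on [0,1]; the mode is at 1.
Mean = 23/(23+1) = 0.9583.
The posterior is left-skewed, so the mode exceeds the mean.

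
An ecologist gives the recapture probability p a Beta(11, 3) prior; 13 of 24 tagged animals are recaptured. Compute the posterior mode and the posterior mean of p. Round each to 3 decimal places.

Posterior: Beta(11+13, 3+11) = Beta(24, 14).
Mode = (24−1)/(24+14−2) = 23/36 = 0.639.
Mean = 24/(24+14) = 24/38 = 0.632.
Mode > mean: the posterior has a left tail.

posterior mode = 0.639, posterior mean = 0.632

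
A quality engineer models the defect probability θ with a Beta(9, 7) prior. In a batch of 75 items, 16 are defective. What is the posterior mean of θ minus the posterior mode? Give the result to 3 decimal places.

Posterior: Beta(9+16, 7+59) = Beta(25, 66).
Mode = (25−1)/(25+66−2) = 24/89 = 0.270.
Mean = 25/(25+66) = 25/91 = 0.275.
Difference = 0.275 − 0.270 = 0.005.

0.005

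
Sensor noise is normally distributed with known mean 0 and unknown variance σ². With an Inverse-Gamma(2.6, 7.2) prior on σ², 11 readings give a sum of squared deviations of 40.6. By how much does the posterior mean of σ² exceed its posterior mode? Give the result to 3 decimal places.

0.851

Posterior: Inverse-Gamma(shape = 2.6+11/2 = 8.1, scale = 7.2+40.6/2 = 27.5).
Mode = β/(α+1) = 27.5/9.1 = 3.022.
Mean = β/(α−1) = 27.5/7.1 = 3.873.
Difference = 3.873 − 3.022 = 0.851.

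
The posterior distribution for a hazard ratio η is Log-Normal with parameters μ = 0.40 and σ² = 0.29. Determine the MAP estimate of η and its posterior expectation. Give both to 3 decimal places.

MAP = 1.116; posterior mean = 1.725

Mode = exp(μ − σ²) = exp(0.11) = 1.116.
Mean = exp(μ + σ²/2) = exp(0.545) = 1.725.
Right-skewed posterior ⇒ mode < mean.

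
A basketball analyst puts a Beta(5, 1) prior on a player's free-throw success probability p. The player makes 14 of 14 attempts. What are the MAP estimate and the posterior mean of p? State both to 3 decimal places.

Posterior: Beta(5+14, 1+0) = Beta(19, 1).
Since β = 1 ≤ 1 and α > 1, the Beta density is monotone increasing on [0,1]; the mode is at 1.
Mean = 19/(19+1) = 0.950.
The posterior is left-skewed, so the mode exceeds the mean.

MAP estimate = 1.000, posterior mean = 0.950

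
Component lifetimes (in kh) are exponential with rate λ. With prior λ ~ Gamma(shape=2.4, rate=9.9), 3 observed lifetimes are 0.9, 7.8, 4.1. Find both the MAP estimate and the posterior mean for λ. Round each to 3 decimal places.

MAP estimate = 0.194, posterior mean = 0.238

Σ times = 12.8. Posterior: Gamma(shape = 2.4+3 = 5.4, rate = 9.9+12.8 = 22.7).
Mode = (α−1)/β = 4.4/22.7 = 0.194.
Mean = α/β = 5.4/22.7 = 0.238.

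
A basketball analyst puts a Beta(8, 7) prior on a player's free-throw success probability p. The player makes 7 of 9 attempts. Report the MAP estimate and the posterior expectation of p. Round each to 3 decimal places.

Posterior: Beta(8+7, 7+2) = Beta(15, 9).
Mode = (15−1)/(15+9−2) = 14/22 = 0.636.
Mean = 15/(15+9) = 15/24 = 0.625.
The mean is pulled below the mode by the posterior's left skew.

MAP estimate = 0.636, posterior expectation = 0.625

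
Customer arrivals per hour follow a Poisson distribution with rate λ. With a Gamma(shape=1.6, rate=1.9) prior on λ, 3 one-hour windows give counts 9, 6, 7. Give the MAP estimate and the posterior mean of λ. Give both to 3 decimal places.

Σ counts = 22. Posterior: Gamma(shape = 1.6+22 = 23.6, rate = 1.9+3 = 4.9).
Mode = (α−1)/β = 22.6/4.9 = 4.612.
Mean = α/β = 23.6/4.9 = 4.816.

λ_MAP = 4.612, E[λ|data] = 4.816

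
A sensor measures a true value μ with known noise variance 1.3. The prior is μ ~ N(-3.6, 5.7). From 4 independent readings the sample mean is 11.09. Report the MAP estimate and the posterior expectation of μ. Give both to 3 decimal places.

Posterior for μ is Normal. Precision-weighted mean: (1/5.7·-3.6 + 4/1.3·11.09) / (1/5.7 + 4/1.3) = 10.298.
A Normal posterior is symmetric, so mode = mean.

MAP = 10.298, posterior mean = 10.298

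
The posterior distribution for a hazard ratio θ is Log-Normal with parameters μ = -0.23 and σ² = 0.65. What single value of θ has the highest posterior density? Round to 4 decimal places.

0.4148

Mode = exp(μ − σ²) = exp(-0.88) = 0.4148.
Mean = exp(μ + σ²/2) = exp(0.095) = 1.0997.
This is the posterior mode — the MAP estimate.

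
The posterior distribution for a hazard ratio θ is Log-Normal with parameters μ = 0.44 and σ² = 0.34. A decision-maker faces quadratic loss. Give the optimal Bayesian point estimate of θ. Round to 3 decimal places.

1.840

Mode = exp(μ − σ²) = exp(0.10) = 1.105.
Mean = exp(μ + σ²/2) = exp(0.610) = 1.840.
Quadratic loss ⇒ the optimal estimator is the posterior mean.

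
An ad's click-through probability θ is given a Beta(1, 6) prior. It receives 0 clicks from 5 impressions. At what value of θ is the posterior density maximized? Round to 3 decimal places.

0.000

Posterior: Beta(1+0, 6+5) = Beta(1, 11).
Since α = 1 ≤ 1 and β > 1, the Beta density is monotone decreasing on [0,1]; the mode is at 0.
Mean = 1/(1+11) = 0.083.
This is the posterior mode — the MAP estimate.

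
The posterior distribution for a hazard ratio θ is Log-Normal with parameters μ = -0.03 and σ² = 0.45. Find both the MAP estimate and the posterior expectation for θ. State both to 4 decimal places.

MAP estimate = 0.6188, posterior expectation = 1.2153

Mode = exp(μ − σ²) = exp(-0.48) = 0.6188.
Mean = exp(μ + σ²/2) = exp(0.195) = 1.2153.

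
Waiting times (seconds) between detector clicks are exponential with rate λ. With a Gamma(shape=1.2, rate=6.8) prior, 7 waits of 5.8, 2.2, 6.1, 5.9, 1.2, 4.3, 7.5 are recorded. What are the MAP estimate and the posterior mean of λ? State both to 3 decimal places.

λ_MAP = 0.181, E[λ|data] = 0.206

Σ times = 33.0. Posterior: Gamma(shape = 1.2+7 = 8.2, rate = 6.8+33.0 = 39.8).
Mode = (α−1)/β = 7.2/39.8 = 0.181.
Mean = α/β = 8.2/39.8 = 0.206.
Right-skewed posterior ⇒ mode < mean.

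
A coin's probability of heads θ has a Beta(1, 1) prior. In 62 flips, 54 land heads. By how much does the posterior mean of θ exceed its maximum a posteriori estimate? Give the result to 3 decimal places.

Posterior: Beta(1+54, 1+8) = Beta(55, 9).
Mode = (55−1)/(55+9−2) = 54/62 = 0.871.
Mean = 55/(55+9) = 55/64 = 0.859.
Difference = 0.859 − 0.871 = -0.012.

-0.012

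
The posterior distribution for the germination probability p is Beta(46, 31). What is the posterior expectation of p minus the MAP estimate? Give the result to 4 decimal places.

Mode = (46−1)/(46+31−2) = 45/75 = 0.6000.
Mean = 46/(46+31) = 46/77 = 0.5974.
Difference = 0.5974 − 0.6000 = -0.0026.
Left-skewed posterior ⇒ mean < mode.

-0.0026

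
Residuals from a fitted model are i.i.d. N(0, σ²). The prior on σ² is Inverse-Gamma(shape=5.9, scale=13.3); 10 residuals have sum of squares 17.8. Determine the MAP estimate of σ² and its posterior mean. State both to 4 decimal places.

MAP = 1.8655, posterior mean = 2.2424

Posterior: Inverse-Gamma(shape = 5.9+10/2 = 10.9, scale = 13.3+17.8/2 = 22.2).
Mode = β/(α+1) = 22.2/11.9 = 1.8655.
Mean = β/(α−1) = 22.2/9.9 = 2.2424.
The mean is pulled above the mode by the posterior's right skew.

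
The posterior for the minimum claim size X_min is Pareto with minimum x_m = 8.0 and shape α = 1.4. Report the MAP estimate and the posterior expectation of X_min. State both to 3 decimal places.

The Pareto density is strictly decreasing on [x_m, ∞), so the mode is x_m = 8.000.
Mean = α·x_m/(α−1) = 1.4·8.0/0.4 = 28.000.

MAP = 8.000; posterior mean = 28.000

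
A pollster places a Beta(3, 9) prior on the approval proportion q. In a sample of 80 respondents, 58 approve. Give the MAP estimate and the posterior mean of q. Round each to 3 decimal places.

Posterior: Beta(3+58, 9+22) = Beta(61, 31).
Mode = (61−1)/(61+31−2) = 60/90 = 0.667.
Mean = 61/(61+31) = 61/92 = 0.663.
Left-skewed posterior ⇒ mean < mode.

MAP estimate = 0.667, posterior mean = 0.663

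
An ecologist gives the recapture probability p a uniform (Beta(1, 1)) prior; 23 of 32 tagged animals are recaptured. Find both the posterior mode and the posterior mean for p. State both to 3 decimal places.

MAP = 0.719, posterior mean = 0.706

Posterior: Beta(1+23, 1+9) = Beta(24, 10).
Mode = (24−1)/(24+10−2) = 23/32 = 0.719.
Mean = 24/(24+10) = 24/34 = 0.706.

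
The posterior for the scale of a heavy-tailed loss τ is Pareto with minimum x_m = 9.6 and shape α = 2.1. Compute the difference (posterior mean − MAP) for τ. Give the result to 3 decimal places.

8.727

The Pareto density is strictly decreasing on [x_m, ∞), so the mode is x_m = 9.600.
Mean = α·x_m/(α−1) = 2.1·9.6/1.1 = 18.327.
Difference = 18.327 − 9.600 = 8.727.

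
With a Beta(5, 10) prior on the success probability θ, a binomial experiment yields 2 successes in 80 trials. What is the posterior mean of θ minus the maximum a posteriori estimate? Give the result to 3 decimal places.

0.009

Posterior: Beta(5+2, 10+78) = Beta(7, 88).
Mode = (7−1)/(7+88−2) = 6/93 = 0.065.
Mean = 7/(7+88) = 7/95 = 0.074.
Difference = 0.074 − 0.065 = 0.009.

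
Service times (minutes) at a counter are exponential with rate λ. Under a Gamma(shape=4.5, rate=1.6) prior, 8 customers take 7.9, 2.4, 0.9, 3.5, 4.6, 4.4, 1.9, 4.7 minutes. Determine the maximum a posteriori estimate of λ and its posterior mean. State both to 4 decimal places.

Σ times = 30.3. Posterior: Gamma(shape = 4.5+8 = 12.5, rate = 1.6+30.3 = 31.9).
Mode = (α−1)/β = 11.5/31.9 = 0.3605.
Mean = α/β = 12.5/31.9 = 0.3918.
Mean > mode: the posterior has a right tail.

MAP: 0.3605. Posterior mean: 0.3918.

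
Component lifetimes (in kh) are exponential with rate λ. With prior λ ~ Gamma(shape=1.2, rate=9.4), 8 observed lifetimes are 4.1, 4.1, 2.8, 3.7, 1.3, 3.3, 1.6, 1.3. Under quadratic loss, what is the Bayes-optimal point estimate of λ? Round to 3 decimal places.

0.291

Σ times = 22.2. Posterior: Gamma(shape = 1.2+8 = 9.2, rate = 9.4+22.2 = 31.6).
Mode = (α−1)/β = 8.2/31.6 = 0.259.
Mean = α/β = 9.2/31.6 = 0.291.
Quadratic loss ⇒ the optimal estimator is the posterior mean.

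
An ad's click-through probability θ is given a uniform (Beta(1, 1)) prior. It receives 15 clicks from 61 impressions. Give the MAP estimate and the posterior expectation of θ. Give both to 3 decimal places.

Posterior: Beta(1+15, 1+46) = Beta(16, 47).
Mode = (16−1)/(16+47−2) = 15/61 = 0.246.
With a flat prior the MAP equals the MLE, 15/61.
Mean = 16/(16+47) = 16/63 = 0.254.
Right-skewed posterior ⇒ mode < mean.

MAP: 0.246. Posterior mean: 0.254.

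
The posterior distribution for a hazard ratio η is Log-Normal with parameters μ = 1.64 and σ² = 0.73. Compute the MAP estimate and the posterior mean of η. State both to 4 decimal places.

MAP: 2.4843. Posterior mean: 7.4261.

Mode = exp(μ − σ²) = exp(0.91) = 2.4843.
Mean = exp(μ + σ²/2) = exp(2.005) = 7.4261.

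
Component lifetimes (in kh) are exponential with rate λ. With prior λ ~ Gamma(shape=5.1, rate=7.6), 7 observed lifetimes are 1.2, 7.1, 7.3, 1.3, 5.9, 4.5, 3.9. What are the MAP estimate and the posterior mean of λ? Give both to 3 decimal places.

Σ times = 31.2. Posterior: Gamma(shape = 5.1+7 = 12.1, rate = 7.6+31.2 = 38.8).
Mode = (α−1)/β = 11.1/38.8 = 0.286.
Mean = α/β = 12.1/38.8 = 0.312.

MAP = 0.286; posterior mean = 0.312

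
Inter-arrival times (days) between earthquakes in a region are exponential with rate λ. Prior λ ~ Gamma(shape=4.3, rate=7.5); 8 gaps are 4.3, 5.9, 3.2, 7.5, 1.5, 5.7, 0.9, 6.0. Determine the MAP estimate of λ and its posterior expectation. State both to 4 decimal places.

MAP estimate = 0.2659, posterior expectation = 0.2894

Σ times = 35.0. Posterior: Gamma(shape = 4.3+8 = 12.3, rate = 7.5+35.0 = 42.5).
Mode = (α−1)/β = 11.3/42.5 = 0.2659.
Mean = α/β = 12.3/42.5 = 0.2894.
Right-skewed posterior ⇒ mode < mean.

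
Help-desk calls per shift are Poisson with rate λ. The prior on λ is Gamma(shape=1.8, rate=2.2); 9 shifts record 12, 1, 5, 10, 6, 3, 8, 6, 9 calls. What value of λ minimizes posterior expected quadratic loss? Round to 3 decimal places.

5.518

Σ counts = 60. Posterior: Gamma(shape = 1.8+60 = 61.8, rate = 2.2+9 = 11.2).
Mode = (α−1)/β = 60.8/11.2 = 5.429.
Mean = α/β = 61.8/11.2 = 5.518.
Quadratic loss ⇒ the optimal estimator is the posterior mean.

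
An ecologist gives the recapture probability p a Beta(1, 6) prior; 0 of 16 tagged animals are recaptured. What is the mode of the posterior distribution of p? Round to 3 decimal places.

Posterior: Beta(1+0, 6+16) = Beta(1, 22).
Since α = 1 ≤ 1 and β > 1, the Beta density is monotone decreasing on [0,1]; the mode is at 0.
Mean = 1/(1+22) = 0.043.
This is the posterior mode — the MAP estimate.

0.000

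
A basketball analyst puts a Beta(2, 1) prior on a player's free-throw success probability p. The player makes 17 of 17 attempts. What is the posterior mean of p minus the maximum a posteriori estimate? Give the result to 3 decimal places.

-0.050

Posterior: Beta(2+17, 1+0) = Beta(19, 1).
Since β = 1 ≤ 1 and α > 1, the Beta density is monotone increasing on [0,1]; the mode is at 1.
Mean = 19/(19+1) = 0.950.
Difference = 0.950 − 1.000 = -0.050.
Mode > mean: the posterior has a left tail.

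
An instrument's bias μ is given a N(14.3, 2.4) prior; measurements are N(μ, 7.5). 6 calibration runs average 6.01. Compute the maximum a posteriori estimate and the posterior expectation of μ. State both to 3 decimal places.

Posterior for μ is Normal. Precision-weighted mean: (1/2.4·14.3 + 6/7.5·6.01) / (1/2.4 + 6/7.5) = 8.849.
A Normal posterior is symmetric, so mode = mean.

maximum a posteriori estimate = 8.849, posterior expectation = 8.849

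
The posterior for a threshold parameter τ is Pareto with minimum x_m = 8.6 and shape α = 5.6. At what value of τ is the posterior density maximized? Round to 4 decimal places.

8.6000

The Pareto density is strictly decreasing on [x_m, ∞), so the mode is x_m = 8.6000.
Mean = α·x_m/(α−1) = 5.6·8.6/4.6 = 10.4696.
This is the posterior mode — the MAP estimate.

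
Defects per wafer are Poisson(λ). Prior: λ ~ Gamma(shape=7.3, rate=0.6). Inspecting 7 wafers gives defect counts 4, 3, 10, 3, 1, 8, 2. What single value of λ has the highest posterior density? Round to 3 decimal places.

4.908

Σ counts = 31. Posterior: Gamma(shape = 7.3+31 = 38.3, rate = 0.6+7 = 7.6).
Mode = (α−1)/β = 37.3/7.6 = 4.908.
Mean = α/β = 38.3/7.6 = 5.039.
This is the posterior mode — the MAP estimate.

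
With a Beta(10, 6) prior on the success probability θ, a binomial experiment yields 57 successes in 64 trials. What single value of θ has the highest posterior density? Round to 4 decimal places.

0.8462

Posterior: Beta(10+57, 6+7) = Beta(67, 13).
Mode = (67−1)/(67+13−2) = 66/78 = 0.8462.
Mean = 67/(67+13) = 67/80 = 0.8375.
This is the posterior mode — the MAP estimate.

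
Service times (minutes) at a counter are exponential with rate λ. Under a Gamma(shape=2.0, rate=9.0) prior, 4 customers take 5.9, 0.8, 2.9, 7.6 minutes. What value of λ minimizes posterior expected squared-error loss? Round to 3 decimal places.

0.229

Σ times = 17.2. Posterior: Gamma(shape = 2.0+4 = 6.0, rate = 9.0+17.2 = 26.2).
Mode = (α−1)/β = 5.0/26.2 = 0.191.
Mean = α/β = 6.0/26.2 = 0.229.
Squared-error loss ⇒ the optimal estimator is the posterior mean.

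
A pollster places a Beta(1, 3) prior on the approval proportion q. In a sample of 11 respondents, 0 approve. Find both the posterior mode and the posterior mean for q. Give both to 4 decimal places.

MAP = 0.0000; posterior mean = 0.0667

Posterior: Beta(1+0, 3+11) = Beta(1, 14).
Since α = 1 ≤ 1 and β > 1, the Beta density is monotone decreasing on [0,1]; the mode is at 0.
Mean = 1/(1+14) = 0.0667.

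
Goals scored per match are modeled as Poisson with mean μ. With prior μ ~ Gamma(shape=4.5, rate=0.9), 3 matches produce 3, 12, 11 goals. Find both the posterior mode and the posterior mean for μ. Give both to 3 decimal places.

posterior mode = 7.564, posterior mean = 7.821

Σ counts = 26. Posterior: Gamma(shape = 4.5+26 = 30.5, rate = 0.9+3 = 3.9).
Mode = (α−1)/β = 29.5/3.9 = 7.564.
Mean = α/β = 30.5/3.9 = 7.821.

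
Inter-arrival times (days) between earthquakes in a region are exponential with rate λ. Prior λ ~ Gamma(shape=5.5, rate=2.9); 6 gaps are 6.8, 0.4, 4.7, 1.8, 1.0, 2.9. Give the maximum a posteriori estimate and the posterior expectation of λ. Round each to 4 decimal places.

MAP: 0.5122. Posterior mean: 0.5610.

Σ times = 17.6. Posterior: Gamma(shape = 5.5+6 = 11.5, rate = 2.9+17.6 = 20.5).
Mode = (α−1)/β = 10.5/20.5 = 0.5122.
Mean = α/β = 11.5/20.5 = 0.5610.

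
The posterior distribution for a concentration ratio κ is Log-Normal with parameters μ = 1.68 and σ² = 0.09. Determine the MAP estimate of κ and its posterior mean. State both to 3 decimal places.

κ_MAP = 4.904, E[κ|data] = 5.613

Mode = exp(μ − σ²) = exp(1.59) = 4.904.
Mean = exp(μ + σ²/2) = exp(1.725) = 5.613.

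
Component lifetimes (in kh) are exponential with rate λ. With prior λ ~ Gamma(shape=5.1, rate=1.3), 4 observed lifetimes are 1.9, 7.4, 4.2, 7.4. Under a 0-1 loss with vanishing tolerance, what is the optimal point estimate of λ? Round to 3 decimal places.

Σ times = 20.9. Posterior: Gamma(shape = 5.1+4 = 9.1, rate = 1.3+20.9 = 22.2).
Mode = (α−1)/β = 8.1/22.2 = 0.365.
Mean = α/β = 9.1/22.2 = 0.410.
This is the posterior mode — the MAP estimate.

0.365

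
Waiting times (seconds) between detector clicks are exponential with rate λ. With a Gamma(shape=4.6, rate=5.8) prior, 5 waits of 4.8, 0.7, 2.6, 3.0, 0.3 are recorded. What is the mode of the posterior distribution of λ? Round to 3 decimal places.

Σ times = 11.4. Posterior: Gamma(shape = 4.6+5 = 9.6, rate = 5.8+11.4 = 17.2).
Mode = (α−1)/β = 8.6/17.2 = 0.500.
Mean = α/β = 9.6/17.2 = 0.558.
This is the posterior mode — the MAP estimate.

0.500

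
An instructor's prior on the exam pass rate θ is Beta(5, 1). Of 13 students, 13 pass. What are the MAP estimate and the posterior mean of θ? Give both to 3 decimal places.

Posterior: Beta(5+13, 1+0) = Beta(18, 1).
Since β = 1 ≤ 1 and α > 1, the Beta density is monotone increasing on [0,1]; the mode is at 1.
Mean = 18/(18+1) = 0.947.

MAP: 1.000. Posterior mean: 0.947.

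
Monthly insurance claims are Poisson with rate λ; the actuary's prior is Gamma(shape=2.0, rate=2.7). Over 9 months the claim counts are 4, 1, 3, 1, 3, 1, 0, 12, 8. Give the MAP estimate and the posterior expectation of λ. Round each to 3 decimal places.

Σ counts = 33. Posterior: Gamma(shape = 2.0+33 = 35.0, rate = 2.7+9 = 11.7).
Mode = (α−1)/β = 34.0/11.7 = 2.906.
Mean = α/β = 35.0/11.7 = 2.991.

MAP = 2.906, posterior mean = 2.991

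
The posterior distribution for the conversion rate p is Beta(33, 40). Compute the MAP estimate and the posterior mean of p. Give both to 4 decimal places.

MAP = 0.4507, posterior mean = 0.4521

Mode = (33−1)/(33+40−2) = 32/71 = 0.4507.
Mean = 33/(33+40) = 33/73 = 0.4521.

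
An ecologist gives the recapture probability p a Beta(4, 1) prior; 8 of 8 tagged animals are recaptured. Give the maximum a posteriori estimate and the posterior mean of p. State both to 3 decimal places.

p_MAP = 1.000, E[p|data] = 0.923

Posterior: Beta(4+8, 1+0) = Beta(12, 1).
Since β = 1 ≤ 1 and α > 1, the Beta density is monotone increasing on [0,1]; the mode is at 1.
Mean = 12/(12+1) = 0.923.
The posterior is left-skewed, so the mode exceeds the mean.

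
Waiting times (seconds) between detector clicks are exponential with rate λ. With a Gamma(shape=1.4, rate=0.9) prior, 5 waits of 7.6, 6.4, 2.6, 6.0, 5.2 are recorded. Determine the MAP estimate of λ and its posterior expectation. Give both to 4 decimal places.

MAP: 0.1882. Posterior mean: 0.2230.

Σ times = 27.8. Posterior: Gamma(shape = 1.4+5 = 6.4, rate = 0.9+27.8 = 28.7).
Mode = (α−1)/β = 5.4/28.7 = 0.1882.
Mean = α/β = 6.4/28.7 = 0.2230.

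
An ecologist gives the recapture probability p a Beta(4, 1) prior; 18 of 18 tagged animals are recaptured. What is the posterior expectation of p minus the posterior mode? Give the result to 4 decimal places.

Posterior: Beta(4+18, 1+0) = Beta(22, 1).
Since β = 1 ≤ 1 and α > 1, the Beta density is monotone increasing on [0,1]; the mode is at 1.
Mean = 22/(22+1) = 0.9565.
Difference = 0.9565 − 1.0000 = -0.0435.
The mean is pulled below the mode by the posterior's left skew.

-0.0435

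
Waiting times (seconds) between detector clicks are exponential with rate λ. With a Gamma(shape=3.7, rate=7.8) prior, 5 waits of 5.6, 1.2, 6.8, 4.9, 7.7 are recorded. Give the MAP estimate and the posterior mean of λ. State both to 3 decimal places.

λ_MAP = 0.226, E[λ|data] = 0.256

Σ times = 26.2. Posterior: Gamma(shape = 3.7+5 = 8.7, rate = 7.8+26.2 = 34.0).
Mode = (α−1)/β = 7.7/34.0 = 0.226.
Mean = α/β = 8.7/34.0 = 0.256.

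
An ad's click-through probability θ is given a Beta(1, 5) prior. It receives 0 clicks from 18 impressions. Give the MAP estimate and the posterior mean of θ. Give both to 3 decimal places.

Posterior: Beta(1+0, 5+18) = Beta(1, 23).
Since α = 1 ≤ 1 and β > 1, the Beta density is monotone decreasing on [0,1]; the mode is at 0.
Mean = 1/(1+23) = 0.042.
The posterior is right-skewed, so the mean exceeds the mode.

MAP = 0.000; posterior mean = 0.042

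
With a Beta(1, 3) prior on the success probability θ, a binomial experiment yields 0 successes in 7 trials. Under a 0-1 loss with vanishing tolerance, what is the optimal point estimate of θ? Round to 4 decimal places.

Posterior: Beta(1+0, 3+7) = Beta(1, 10).
Since α = 1 ≤ 1 and β > 1, the Beta density is monotone decreasing on [0,1]; the mode is at 0.
Mean = 1/(1+10) = 0.0909.
This is the posterior mode — the MAP estimate.

0.0000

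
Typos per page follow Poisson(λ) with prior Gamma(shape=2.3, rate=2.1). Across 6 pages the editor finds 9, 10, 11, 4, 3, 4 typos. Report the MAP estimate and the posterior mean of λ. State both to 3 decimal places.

MAP estimate = 5.222, posterior mean = 5.346

Σ counts = 41. Posterior: Gamma(shape = 2.3+41 = 43.3, rate = 2.1+6 = 8.1).
Mode = (α−1)/β = 42.3/8.1 = 5.222.
Mean = α/β = 43.3/8.1 = 5.346.
Mean > mode: the posterior has a right tail.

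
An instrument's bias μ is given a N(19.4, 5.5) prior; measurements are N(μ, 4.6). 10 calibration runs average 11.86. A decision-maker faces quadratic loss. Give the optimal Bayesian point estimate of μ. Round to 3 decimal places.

12.442

Posterior for μ is Normal. Precision-weighted mean: (1/5.5·19.4 + 10/4.6·11.86) / (1/5.5 + 10/4.6) = 12.442.
A Normal posterior is symmetric, so mode = mean.
Quadratic loss ⇒ the optimal estimator is the posterior mean.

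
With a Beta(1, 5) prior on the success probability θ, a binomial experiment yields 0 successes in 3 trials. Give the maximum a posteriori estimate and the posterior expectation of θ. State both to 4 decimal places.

Posterior: Beta(1+0, 5+3) = Beta(1, 8).
Since α = 1 ≤ 1 and β > 1, the Beta density is monotone decreasing on [0,1]; the mode is at 0.
Mean = 1/(1+8) = 0.1111.
The posterior is right-skewed, so the mean exceeds the mode.

maximum a posteriori estimate = 0.0000, posterior expectation = 0.1111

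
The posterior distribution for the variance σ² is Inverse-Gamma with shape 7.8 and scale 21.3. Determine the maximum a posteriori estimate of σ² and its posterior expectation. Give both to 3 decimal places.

Mode = β/(α+1) = 21.3/8.8 = 2.420.
Mean = β/(α−1) = 21.3/6.8 = 3.132.
The posterior is right-skewed, so the mean exceeds the mode.

σ²_MAP = 2.420, E[σ²|data] = 3.132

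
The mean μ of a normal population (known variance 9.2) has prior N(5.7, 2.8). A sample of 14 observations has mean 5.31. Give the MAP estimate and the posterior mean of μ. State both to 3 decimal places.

Posterior for μ is Normal. Precision-weighted mean: (1/2.8·5.7 + 14/9.2·5.31) / (1/2.8 + 14/9.2) = 5.384.
A Normal posterior is symmetric, so mode = mean.

MAP estimate = 5.384, posterior mean = 5.384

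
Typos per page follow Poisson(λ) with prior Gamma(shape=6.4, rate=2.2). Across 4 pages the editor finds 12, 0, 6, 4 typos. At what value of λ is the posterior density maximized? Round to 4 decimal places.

Σ counts = 22. Posterior: Gamma(shape = 6.4+22 = 28.4, rate = 2.2+4 = 6.2).
Mode = (α−1)/β = 27.4/6.2 = 4.4194.
Mean = α/β = 28.4/6.2 = 4.5806.
This is the posterior mode — the MAP estimate.

4.4194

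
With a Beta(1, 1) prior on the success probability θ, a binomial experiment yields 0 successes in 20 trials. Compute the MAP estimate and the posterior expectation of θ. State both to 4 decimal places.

MAP: 0.0000. Posterior mean: 0.0455.

Posterior: Beta(1+0, 1+20) = Beta(1, 21).
Since α = 1 ≤ 1 and β > 1, the Beta density is monotone decreasing on [0,1]; the mode is at 0.
Mean = 1/(1+21) = 0.0455.
Right-skewed posterior ⇒ mode < mean.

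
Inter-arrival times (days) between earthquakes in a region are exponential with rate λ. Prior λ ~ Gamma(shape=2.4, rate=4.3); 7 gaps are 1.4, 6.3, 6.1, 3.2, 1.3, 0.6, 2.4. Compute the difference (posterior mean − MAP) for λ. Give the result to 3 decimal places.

0.039

Σ times = 21.3. Posterior: Gamma(shape = 2.4+7 = 9.4, rate = 4.3+21.3 = 25.6).
Mode = (α−1)/β = 8.4/25.6 = 0.328.
Mean = α/β = 9.4/25.6 = 0.367.
Difference = 0.367 − 0.328 = 0.039.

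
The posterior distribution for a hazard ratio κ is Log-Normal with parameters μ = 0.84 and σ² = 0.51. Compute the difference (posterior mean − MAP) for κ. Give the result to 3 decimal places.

1.598

Mode = exp(μ − σ²) = exp(0.33) = 1.391.
Mean = exp(μ + σ²/2) = exp(1.095) = 2.989.
Difference = 2.989 − 1.391 = 1.598.
Mean > mode: the posterior has a right tail.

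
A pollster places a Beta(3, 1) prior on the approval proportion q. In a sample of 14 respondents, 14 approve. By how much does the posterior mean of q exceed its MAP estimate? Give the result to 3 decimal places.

-0.056

Posterior: Beta(3+14, 1+0) = Beta(17, 1).
Since β = 1 ≤ 1 and α > 1, the Beta density is monotone increasing on [0,1]; the mode is at 1.
Mean = 17/(17+1) = 0.944.
Difference = 0.944 − 1.000 = -0.056.
Left-skewed posterior ⇒ mean < mode.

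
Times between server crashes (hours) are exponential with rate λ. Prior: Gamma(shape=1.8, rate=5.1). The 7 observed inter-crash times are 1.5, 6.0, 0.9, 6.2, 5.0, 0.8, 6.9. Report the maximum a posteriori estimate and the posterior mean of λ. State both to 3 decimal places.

MAP: 0.241. Posterior mean: 0.272.

Σ times = 27.3. Posterior: Gamma(shape = 1.8+7 = 8.8, rate = 5.1+27.3 = 32.4).
Mode = (α−1)/β = 7.8/32.4 = 0.241.
Mean = α/β = 8.8/32.4 = 0.272.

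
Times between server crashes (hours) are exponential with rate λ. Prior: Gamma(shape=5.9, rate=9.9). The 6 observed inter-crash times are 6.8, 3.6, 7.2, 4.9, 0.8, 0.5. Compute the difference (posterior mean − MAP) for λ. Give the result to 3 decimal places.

0.030

Σ times = 23.8. Posterior: Gamma(shape = 5.9+6 = 11.9, rate = 9.9+23.8 = 33.7).
Mode = (α−1)/β = 10.9/33.7 = 0.323.
Mean = α/β = 11.9/33.7 = 0.353.
Difference = 0.353 − 0.323 = 0.030.
The posterior is right-skewed, so the mean exceeds the mode.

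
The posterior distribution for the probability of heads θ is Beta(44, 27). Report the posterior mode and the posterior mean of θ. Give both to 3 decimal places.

Mode = (44−1)/(44+27−2) = 43/69 = 0.623.
Mean = 44/(44+27) = 44/71 = 0.620.
Mode > mean: the posterior has a left tail.

θ_MAP = 0.623, E[θ|data] = 0.620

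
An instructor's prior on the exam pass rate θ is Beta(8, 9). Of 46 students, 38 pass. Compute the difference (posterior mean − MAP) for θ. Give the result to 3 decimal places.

-0.008

Posterior: Beta(8+38, 9+8) = Beta(46, 17).
Mode = (46−1)/(46+17−2) = 45/61 = 0.738.
Mean = 46/(46+17) = 46/63 = 0.730.
Difference = 0.730 − 0.738 = -0.008.
Left-skewed posterior ⇒ mean < mode.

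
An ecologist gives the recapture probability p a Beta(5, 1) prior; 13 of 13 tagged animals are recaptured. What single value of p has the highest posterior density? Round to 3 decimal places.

Posterior: Beta(5+13, 1+0) = Beta(18, 1).
Since β = 1 ≤ 1 and α > 1, the Beta density is monotone increasing on [0,1]; the mode is at 1.
Mean = 18/(18+1) = 0.947.
This is the posterior mode — the MAP estimate.

1.000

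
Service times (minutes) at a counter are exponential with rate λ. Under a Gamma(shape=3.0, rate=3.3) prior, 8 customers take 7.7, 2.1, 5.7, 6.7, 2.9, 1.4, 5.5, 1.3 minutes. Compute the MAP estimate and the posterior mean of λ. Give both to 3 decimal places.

Σ times = 33.3. Posterior: Gamma(shape = 3.0+8 = 11.0, rate = 3.3+33.3 = 36.6).
Mode = (α−1)/β = 10.0/36.6 = 0.273.
Mean = α/β = 11.0/36.6 = 0.301.
Right-skewed posterior ⇒ mode < mean.

MAP: 0.273. Posterior mean: 0.301.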